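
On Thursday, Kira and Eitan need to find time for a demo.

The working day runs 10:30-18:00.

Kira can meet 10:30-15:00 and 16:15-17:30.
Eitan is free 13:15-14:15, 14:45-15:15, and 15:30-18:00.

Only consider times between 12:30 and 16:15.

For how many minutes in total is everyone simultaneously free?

Kira ∩ Eitan: 13:15–14:15, 14:45–15:00, 16:15–17:30.
Restricted to 12:30–16:15: 13:15–14:15, 14:45–15:00.
Total common minutes: 60 + 15 = 75.

75 minutes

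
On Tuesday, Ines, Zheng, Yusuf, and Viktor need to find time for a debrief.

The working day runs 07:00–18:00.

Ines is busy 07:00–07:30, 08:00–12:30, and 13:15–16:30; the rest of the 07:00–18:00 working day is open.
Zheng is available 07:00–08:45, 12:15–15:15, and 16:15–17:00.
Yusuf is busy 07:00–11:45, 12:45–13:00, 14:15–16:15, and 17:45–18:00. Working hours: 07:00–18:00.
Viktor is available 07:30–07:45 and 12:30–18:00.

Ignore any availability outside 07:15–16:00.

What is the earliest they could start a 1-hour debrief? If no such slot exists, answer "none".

none

Ines free within 07:00–18:00: 07:30–08:00, 12:30–13:15, 16:30–18:00.
Yusuf free within 07:00–18:00: 11:45–12:45, 13:00–14:15, 16:15–17:45.
Ines ∩ Zheng: 07:30–08:00, 12:30–13:15, 16:30–17:00.
Ines ∩ Zheng ∩ Yusuf: 12:30–12:45, 13:00–13:15, 16:30–17:00.
Ines ∩ Zheng ∩ Yusuf ∩ Viktor: 12:30–12:45, 13:00–13:15, 16:30–17:00.
Restricted to 07:15–16:00: 12:30–12:45, 13:00–13:15.
Windows ≥ 60 min: (none).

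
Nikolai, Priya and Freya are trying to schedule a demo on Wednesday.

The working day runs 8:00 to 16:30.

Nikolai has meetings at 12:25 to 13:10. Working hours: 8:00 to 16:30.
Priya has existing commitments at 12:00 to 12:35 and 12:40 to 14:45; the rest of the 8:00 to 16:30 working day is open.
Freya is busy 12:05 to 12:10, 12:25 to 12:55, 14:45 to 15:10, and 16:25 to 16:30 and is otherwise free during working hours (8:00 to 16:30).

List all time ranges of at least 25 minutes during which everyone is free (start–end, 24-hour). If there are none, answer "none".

Nikolai free within 08:00–16:30: 08:00–12:25, 13:10–16:30.
Priya free within 08:00–16:30: 08:00–12:00, 12:35–12:40, 14:45–16:30.
Freya free within 08:00–16:30: 08:00–12:05, 12:10–12:25, 12:55–14:45, 15:10–16:25.
Nikolai ∩ Priya: 08:00–12:00, 14:45–16:30.
Nikolai ∩ Priya ∩ Freya: 08:00–12:00, 15:10–16:25.
Windows ≥ 25 min: 08:00–12:00, 15:10–16:25.

08:00–12:00, 15:10–16:25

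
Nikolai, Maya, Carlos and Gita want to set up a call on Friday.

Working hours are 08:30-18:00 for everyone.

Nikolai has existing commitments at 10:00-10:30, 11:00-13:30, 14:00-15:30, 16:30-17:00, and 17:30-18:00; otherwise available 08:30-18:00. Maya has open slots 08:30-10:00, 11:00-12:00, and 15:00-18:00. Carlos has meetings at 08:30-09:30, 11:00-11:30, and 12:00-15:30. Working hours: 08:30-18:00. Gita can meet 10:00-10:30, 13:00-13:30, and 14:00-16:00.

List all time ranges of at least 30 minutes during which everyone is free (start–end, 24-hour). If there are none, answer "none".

Nikolai free within 08:30–18:00: 08:30–10:00, 10:30–11:00, 13:30–14:00, 15:30–16:30, 17:00–17:30.
Carlos free within 08:30–18:00: 09:30–11:00, 11:30–12:00, 15:30–18:00.
Nikolai ∩ Maya: 08:30–10:00, 15:30–16:30, 17:00–17:30.
Nikolai ∩ Maya ∩ Carlos: 09:30–10:00, 15:30–16:30, 17:00–17:30.
Nikolai ∩ Maya ∩ Carlos ∩ Gita: 15:30–16:00.
Windows ≥ 30 min: 15:30–16:00.

15:30–16:00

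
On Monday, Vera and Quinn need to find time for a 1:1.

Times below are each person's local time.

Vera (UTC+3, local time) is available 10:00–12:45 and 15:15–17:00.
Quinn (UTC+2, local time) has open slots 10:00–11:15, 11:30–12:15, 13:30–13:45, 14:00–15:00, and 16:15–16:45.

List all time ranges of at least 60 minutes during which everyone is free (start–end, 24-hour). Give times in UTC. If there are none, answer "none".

08:00–09:15

Vera → UTC: 07:00–09:45, 12:15–14:00.
Quinn → UTC: 08:00–09:15, 09:30–10:15, 11:30–11:45, 12:00–13:00, 14:15–14:45.
Vera ∩ Quinn: 08:00–09:15, 09:30–09:45, 12:15–13:00.
Windows ≥ 60 min: 08:00–09:15.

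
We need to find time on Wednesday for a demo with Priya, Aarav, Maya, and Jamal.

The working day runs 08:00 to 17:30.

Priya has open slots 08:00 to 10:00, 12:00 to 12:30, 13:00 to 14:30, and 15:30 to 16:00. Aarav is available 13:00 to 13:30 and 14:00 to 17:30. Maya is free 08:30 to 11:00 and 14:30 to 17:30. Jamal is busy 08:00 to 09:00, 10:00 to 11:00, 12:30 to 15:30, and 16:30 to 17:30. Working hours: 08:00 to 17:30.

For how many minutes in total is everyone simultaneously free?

30 minutes

Jamal free within 08:00–17:30: 09:00–10:00, 11:00–12:30, 15:30–16:30.
Priya ∩ Aarav: 13:00–13:30, 14:00–14:30, 15:30–16:00.
Priya ∩ Aarav ∩ Maya: 15:30–16:00.
Priya ∩ Aarav ∩ Maya ∩ Jamal: 15:30–16:00.
Total common minutes: 30.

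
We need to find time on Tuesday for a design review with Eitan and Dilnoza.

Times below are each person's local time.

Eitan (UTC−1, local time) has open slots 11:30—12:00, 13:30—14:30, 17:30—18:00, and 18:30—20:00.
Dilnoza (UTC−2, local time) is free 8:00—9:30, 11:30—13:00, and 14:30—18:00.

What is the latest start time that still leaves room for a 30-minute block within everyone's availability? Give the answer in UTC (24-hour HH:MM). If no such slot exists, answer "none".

19:30

Eitan → UTC: 12:30–13:00, 14:30–15:30, 18:30–19:00, 19:30–21:00.
Dilnoza → UTC: 10:00–11:30, 13:30–15:00, 16:30–20:00.
Eitan ∩ Dilnoza: 14:30–15:00, 18:30–19:00, 19:30–20:00.
Windows ≥ 30 min: 14:30–15:00, 18:30–19:00, 19:30–20:00.
Latest start in the last window 19:30–20:00 is 20:00 − 30 min = 19:30.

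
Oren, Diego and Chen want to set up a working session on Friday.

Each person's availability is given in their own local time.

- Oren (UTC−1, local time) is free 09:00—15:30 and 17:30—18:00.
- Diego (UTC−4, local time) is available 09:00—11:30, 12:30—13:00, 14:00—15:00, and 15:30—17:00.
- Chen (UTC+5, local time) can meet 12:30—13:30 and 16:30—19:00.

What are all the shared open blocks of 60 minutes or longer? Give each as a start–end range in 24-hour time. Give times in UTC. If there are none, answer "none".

13:00–14:00

Oren → UTC: 10:00–16:30, 18:30–19:00.
Diego → UTC: 13:00–15:30, 16:30–17:00, 18:00–19:00, 19:30–21:00.
Chen → UTC: 07:30–08:30, 11:30–14:00.
Oren ∩ Diego: 13:00–15:30, 18:30–19:00.
Oren ∩ Diego ∩ Chen: 13:00–14:00.
Windows ≥ 60 min: 13:00–14:00.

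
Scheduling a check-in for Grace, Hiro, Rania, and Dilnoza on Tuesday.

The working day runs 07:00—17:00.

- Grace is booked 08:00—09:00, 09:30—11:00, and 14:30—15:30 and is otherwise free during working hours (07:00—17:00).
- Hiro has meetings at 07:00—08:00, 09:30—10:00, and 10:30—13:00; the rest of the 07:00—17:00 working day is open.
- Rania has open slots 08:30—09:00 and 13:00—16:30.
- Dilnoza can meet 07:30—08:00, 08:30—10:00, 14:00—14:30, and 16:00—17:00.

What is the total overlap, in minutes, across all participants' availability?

60 minutes

Grace free within 07:00–17:00: 07:00–08:00, 09:00–09:30, 11:00–14:30, 15:30–17:00.
Hiro free within 07:00–17:00: 08:00–09:30, 10:00–10:30, 13:00–17:00.
Grace ∩ Hiro: 09:00–09:30, 13:00–14:30, 15:30–17:00.
Grace ∩ Hiro ∩ Rania: 13:00–14:30, 15:30–16:30.
Grace ∩ Hiro ∩ Rania ∩ Dilnoza: 14:00–14:30, 16:00–16:30.
Total common minutes: 30 + 30 = 60.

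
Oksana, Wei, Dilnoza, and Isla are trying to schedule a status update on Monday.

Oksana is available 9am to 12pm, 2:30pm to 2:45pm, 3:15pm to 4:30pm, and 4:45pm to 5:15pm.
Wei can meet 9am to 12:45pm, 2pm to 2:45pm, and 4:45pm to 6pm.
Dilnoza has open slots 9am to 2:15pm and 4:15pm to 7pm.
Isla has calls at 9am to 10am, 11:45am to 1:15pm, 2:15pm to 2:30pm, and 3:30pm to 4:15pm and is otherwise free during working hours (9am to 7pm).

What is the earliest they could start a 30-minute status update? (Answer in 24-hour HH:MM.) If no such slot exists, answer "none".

10:00

Isla free within 09:00–19:00: 10:00–11:45, 13:15–14:15, 14:30–15:30, 16:15–19:00.
Oksana ∩ Wei: 09:00–12:00, 14:30–14:45, 16:45–17:15.
Oksana ∩ Wei ∩ Dilnoza: 09:00–12:00, 16:45–17:15.
Oksana ∩ Wei ∩ Dilnoza ∩ Isla: 10:00–11:45, 16:45–17:15.
Windows ≥ 30 min: 10:00–11:45, 16:45–17:15.
Earliest such window starts at 10:00.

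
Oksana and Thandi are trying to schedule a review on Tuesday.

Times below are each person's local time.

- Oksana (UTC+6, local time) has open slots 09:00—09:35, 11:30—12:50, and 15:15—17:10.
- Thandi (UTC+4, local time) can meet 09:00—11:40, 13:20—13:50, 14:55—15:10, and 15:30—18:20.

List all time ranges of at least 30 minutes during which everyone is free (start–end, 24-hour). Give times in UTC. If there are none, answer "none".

Oksana → UTC: 03:00–03:35, 05:30–06:50, 09:15–11:10.
Thandi → UTC: 05:00–07:40, 09:20–09:50, 10:55–11:10, 11:30–14:20.
Oksana ∩ Thandi: 05:30–06:50, 09:20–09:50, 10:55–11:10.
Windows ≥ 30 min: 05:30–06:50, 09:20–09:50.

05:30–06:50, 09:20–09:50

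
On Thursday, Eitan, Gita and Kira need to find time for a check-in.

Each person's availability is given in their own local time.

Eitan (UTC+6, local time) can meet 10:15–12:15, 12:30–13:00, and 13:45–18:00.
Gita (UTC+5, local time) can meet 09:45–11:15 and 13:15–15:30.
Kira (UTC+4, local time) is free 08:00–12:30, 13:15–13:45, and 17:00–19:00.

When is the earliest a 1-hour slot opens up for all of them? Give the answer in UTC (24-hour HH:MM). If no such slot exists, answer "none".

Eitan → UTC: 04:15–06:15, 06:30–07:00, 07:45–12:00.
Gita → UTC: 04:45–06:15, 08:15–10:30.
Kira → UTC: 04:00–08:30, 09:15–09:45, 13:00–15:00.
Eitan ∩ Gita: 04:45–06:15, 08:15–10:30.
Eitan ∩ Gita ∩ Kira: 04:45–06:15, 08:15–08:30, 09:15–09:45.
Windows ≥ 60 min: 04:45–06:15.
Earliest such window starts at 04:45.

04:45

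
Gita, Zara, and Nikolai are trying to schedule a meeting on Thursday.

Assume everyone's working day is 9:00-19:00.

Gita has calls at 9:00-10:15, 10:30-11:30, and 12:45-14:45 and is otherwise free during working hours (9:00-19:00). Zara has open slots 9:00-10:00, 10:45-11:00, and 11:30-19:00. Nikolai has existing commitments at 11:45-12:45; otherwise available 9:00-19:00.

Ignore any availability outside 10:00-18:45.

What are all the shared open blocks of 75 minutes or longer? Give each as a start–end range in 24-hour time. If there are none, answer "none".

Gita free within 09:00–19:00: 10:15–10:30, 11:30–12:45, 14:45–19:00.
Nikolai free within 09:00–19:00: 09:00–11:45, 12:45–19:00.
Gita ∩ Zara: 11:30–12:45, 14:45–19:00.
Gita ∩ Zara ∩ Nikolai: 11:30–11:45, 14:45–19:00.
Restricted to 10:00–18:45: 11:30–11:45, 14:45–18:45.
Windows ≥ 75 min: 14:45–18:45.

14:45–18:45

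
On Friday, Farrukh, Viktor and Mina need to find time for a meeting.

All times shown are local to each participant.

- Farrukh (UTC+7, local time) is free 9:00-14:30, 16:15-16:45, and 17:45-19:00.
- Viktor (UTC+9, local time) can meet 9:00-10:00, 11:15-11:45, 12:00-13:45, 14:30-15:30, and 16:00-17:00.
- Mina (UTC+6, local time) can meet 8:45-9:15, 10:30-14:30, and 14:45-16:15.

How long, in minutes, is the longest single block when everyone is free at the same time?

60 minutes

Farrukh → UTC: 02:00–07:30, 09:15–09:45, 10:45–12:00.
Viktor → UTC: 00:00–01:00, 02:15–02:45, 03:00–04:45, 05:30–06:30, 07:00–08:00.
Mina → UTC: 02:45–03:15, 04:30–08:30, 08:45–10:15.
Farrukh ∩ Viktor: 02:15–02:45, 03:00–04:45, 05:30–06:30, 07:00–07:30.
Farrukh ∩ Viktor ∩ Mina: 03:00–03:15, 04:30–04:45, 05:30–06:30, 07:00–07:30.
Common window lengths: 15, 15, 60, 30 min; longest is 60.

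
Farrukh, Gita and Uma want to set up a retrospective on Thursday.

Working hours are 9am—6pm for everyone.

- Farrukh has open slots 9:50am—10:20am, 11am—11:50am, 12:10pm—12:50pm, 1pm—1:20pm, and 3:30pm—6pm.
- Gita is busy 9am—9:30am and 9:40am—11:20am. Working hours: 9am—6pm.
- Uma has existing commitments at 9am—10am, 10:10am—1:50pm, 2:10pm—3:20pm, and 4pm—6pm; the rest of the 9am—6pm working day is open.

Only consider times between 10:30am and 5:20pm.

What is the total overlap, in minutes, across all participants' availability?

30 minutes

Gita free within 09:00–18:00: 09:30–09:40, 11:20–18:00.
Uma free within 09:00–18:00: 10:00–10:10, 13:50–14:10, 15:20–16:00.
Farrukh ∩ Gita: 11:20–11:50, 12:10–12:50, 13:00–13:20, 15:30–18:00.
Farrukh ∩ Gita ∩ Uma: 15:30–16:00.
Restricted to 10:30–17:20: 15:30–16:00.
Total common minutes: 30.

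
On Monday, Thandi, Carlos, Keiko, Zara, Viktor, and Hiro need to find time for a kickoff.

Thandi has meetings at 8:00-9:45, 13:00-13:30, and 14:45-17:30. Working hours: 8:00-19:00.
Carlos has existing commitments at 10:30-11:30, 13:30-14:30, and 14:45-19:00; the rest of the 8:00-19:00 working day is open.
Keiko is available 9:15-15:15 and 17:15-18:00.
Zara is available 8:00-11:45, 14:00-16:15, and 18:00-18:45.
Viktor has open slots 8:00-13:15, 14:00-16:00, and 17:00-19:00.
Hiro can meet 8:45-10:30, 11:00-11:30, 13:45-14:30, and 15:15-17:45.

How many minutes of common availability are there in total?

Thandi free within 08:00–19:00: 09:45–13:00, 13:30–14:45, 17:30–19:00.
Carlos free within 08:00–19:00: 08:00–10:30, 11:30–13:30, 14:30–14:45.
Thandi ∩ Carlos: 09:45–10:30, 11:30–13:00, 14:30–14:45.
Thandi ∩ Carlos ∩ Keiko: 09:45–10:30, 11:30–13:00, 14:30–14:45.
Thandi ∩ Carlos ∩ Keiko ∩ Zara: 09:45–10:30, 11:30–11:45, 14:30–14:45.
Thandi ∩ Carlos ∩ Keiko ∩ Zara ∩ Viktor: 09:45–10:30, 11:30–11:45, 14:30–14:45.
Thandi ∩ Carlos ∩ Keiko ∩ Zara ∩ Viktor ∩ Hiro: 09:45–10:30.
Total common minutes: 45.

45 minutes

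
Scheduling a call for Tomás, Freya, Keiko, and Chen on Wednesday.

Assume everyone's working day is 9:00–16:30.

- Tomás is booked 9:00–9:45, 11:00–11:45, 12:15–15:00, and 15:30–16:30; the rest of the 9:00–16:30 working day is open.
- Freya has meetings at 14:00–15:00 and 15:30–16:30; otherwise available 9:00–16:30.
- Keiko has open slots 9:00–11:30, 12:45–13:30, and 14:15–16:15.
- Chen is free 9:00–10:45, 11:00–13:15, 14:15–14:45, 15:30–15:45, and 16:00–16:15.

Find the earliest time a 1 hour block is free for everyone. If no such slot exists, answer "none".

Tomás free within 09:00–16:30: 09:45–11:00, 11:45–12:15, 15:00–15:30.
Freya free within 09:00–16:30: 09:00–14:00, 15:00–15:30.
Tomás ∩ Freya: 09:45–11:00, 11:45–12:15, 15:00–15:30.
Tomás ∩ Freya ∩ Keiko: 09:45–11:00, 15:00–15:30.
Tomás ∩ Freya ∩ Keiko ∩ Chen: 09:45–10:45.
Windows ≥ 60 min: 09:45–10:45.
Earliest such window starts at 09:45.

09:45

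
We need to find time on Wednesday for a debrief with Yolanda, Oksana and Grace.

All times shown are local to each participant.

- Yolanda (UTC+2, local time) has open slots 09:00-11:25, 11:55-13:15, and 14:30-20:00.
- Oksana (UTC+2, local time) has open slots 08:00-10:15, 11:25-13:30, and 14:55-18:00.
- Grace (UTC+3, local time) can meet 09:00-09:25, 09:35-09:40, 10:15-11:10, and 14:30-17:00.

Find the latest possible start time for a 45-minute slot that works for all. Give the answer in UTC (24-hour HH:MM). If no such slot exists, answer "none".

Yolanda → UTC: 07:00–09:25, 09:55–11:15, 12:30–18:00.
Oksana → UTC: 06:00–08:15, 09:25–11:30, 12:55–16:00.
Grace → UTC: 06:00–06:25, 06:35–06:40, 07:15–08:10, 11:30–14:00.
Yolanda ∩ Oksana: 07:00–08:15, 09:55–11:15, 12:55–16:00.
Yolanda ∩ Oksana ∩ Grace: 07:15–08:10, 12:55–14:00.
Windows ≥ 45 min: 07:15–08:10, 12:55–14:00.
Latest start in the last window 12:55–14:00 is 14:00 − 45 min = 13:15.

13:15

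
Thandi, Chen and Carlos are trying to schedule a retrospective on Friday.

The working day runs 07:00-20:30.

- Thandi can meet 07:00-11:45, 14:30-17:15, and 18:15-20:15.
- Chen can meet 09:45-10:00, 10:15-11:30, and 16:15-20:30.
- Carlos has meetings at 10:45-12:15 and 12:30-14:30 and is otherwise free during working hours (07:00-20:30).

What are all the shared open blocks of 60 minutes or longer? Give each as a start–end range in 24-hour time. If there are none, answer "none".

Carlos free within 07:00–20:30: 07:00–10:45, 12:15–12:30, 14:30–20:30.
Thandi ∩ Chen: 09:45–10:00, 10:15–11:30, 16:15–17:15, 18:15–20:15.
Thandi ∩ Chen ∩ Carlos: 09:45–10:00, 10:15–10:45, 16:15–17:15, 18:15–20:15.
Windows ≥ 60 min: 16:15–17:15, 18:15–20:15.

16:15–17:15, 18:15–20:15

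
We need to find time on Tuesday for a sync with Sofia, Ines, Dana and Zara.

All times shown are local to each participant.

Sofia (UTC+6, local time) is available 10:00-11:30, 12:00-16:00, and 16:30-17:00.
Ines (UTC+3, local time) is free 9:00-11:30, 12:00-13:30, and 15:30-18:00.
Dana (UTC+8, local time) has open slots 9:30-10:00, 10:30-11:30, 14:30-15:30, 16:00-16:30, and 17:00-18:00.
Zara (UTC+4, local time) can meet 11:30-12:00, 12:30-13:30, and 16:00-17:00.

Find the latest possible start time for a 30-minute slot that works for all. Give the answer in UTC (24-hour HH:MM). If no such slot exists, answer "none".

09:00

Sofia → UTC: 04:00–05:30, 06:00–10:00, 10:30–11:00.
Ines → UTC: 06:00–08:30, 09:00–10:30, 12:30–15:00.
Dana → UTC: 01:30–02:00, 02:30–03:30, 06:30–07:30, 08:00–08:30, 09:00–10:00.
Zara → UTC: 07:30–08:00, 08:30–09:30, 12:00–13:00.
Sofia ∩ Ines: 06:00–08:30, 09:00–10:00.
Sofia ∩ Ines ∩ Dana: 06:30–07:30, 08:00–08:30, 09:00–10:00.
Sofia ∩ Ines ∩ Dana ∩ Zara: 09:00–09:30.
Windows ≥ 30 min: 09:00–09:30.
Latest start in the last window 09:00–09:30 is 09:30 − 30 min = 09:00.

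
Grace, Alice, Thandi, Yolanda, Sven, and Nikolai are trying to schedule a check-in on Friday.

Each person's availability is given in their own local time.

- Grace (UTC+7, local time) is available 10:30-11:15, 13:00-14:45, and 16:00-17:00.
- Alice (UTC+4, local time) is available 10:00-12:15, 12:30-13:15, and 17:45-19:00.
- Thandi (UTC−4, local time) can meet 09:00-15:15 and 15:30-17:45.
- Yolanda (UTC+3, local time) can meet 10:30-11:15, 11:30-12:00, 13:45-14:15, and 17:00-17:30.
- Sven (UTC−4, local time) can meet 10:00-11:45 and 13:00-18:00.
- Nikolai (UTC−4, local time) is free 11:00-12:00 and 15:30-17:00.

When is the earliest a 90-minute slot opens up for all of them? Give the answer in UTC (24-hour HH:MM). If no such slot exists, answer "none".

Grace → UTC: 03:30–04:15, 06:00–07:45, 09:00–10:00.
Alice → UTC: 06:00–08:15, 08:30–09:15, 13:45–15:00.
Thandi → UTC: 13:00–19:15, 19:30–21:45.
Yolanda → UTC: 07:30–08:15, 08:30–09:00, 10:45–11:15, 14:00–14:30.
Sven → UTC: 14:00–15:45, 17:00–22:00.
Nikolai → UTC: 15:00–16:00, 19:30–21:00.
Grace ∩ Alice: 06:00–07:45, 09:00–09:15.
Grace ∩ Alice ∩ Thandi: (none).
Grace ∩ Alice ∩ Thandi ∩ Yolanda: (none).
Grace ∩ Alice ∩ Thandi ∩ Yolanda ∩ Sven: (none).
Grace ∩ Alice ∩ Thandi ∩ Yolanda ∩ Sven ∩ Nikolai: (none).
Windows ≥ 90 min: (none).

none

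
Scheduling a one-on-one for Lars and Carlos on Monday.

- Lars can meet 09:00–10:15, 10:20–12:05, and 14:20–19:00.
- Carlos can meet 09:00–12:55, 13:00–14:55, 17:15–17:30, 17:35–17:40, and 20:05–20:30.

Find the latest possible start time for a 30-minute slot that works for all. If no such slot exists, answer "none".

14:25

Lars ∩ Carlos: 09:00–10:15, 10:20–12:05, 14:20–14:55, 17:15–17:30, 17:35–17:40.
Windows ≥ 30 min: 09:00–10:15, 10:20–12:05, 14:20–14:55.
Latest start in the last window 14:20–14:55 is 14:55 − 30 min = 14:25.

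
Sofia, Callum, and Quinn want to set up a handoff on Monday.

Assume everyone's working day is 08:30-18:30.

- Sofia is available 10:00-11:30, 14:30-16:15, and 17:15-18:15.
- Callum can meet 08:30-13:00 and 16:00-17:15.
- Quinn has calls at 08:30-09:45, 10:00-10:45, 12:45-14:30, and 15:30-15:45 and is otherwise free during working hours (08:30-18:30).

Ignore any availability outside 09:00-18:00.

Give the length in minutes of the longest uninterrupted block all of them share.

45 minutes

Quinn free within 08:30–18:30: 09:45–10:00, 10:45–12:45, 14:30–15:30, 15:45–18:30.
Sofia ∩ Callum: 10:00–11:30, 16:00–16:15.
Sofia ∩ Callum ∩ Quinn: 10:45–11:30, 16:00–16:15.
Restricted to 09:00–18:00: 10:45–11:30, 16:00–16:15.
Common window lengths: 45, 15 min; longest is 45.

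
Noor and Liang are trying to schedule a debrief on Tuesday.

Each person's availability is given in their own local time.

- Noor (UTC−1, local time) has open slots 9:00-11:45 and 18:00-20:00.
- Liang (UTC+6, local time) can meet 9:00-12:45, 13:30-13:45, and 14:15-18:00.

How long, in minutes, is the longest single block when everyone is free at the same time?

Noor → UTC: 10:00–12:45, 19:00–21:00.
Liang → UTC: 03:00–06:45, 07:30–07:45, 08:15–12:00.
Noor ∩ Liang: 10:00–12:00.
Single common window of 120 minutes.

120 minutes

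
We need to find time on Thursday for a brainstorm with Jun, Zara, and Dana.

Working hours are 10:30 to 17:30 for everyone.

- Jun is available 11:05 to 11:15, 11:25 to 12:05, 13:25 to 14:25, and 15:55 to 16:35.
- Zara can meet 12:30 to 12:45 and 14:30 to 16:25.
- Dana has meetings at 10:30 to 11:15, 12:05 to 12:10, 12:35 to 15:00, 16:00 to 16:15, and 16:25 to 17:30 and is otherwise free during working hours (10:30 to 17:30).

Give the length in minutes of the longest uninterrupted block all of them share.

10 minutes

Dana free within 10:30–17:30: 11:15–12:05, 12:10–12:35, 15:00–16:00, 16:15–16:25.
Jun ∩ Zara: 15:55–16:25.
Jun ∩ Zara ∩ Dana: 15:55–16:00, 16:15–16:25.
Common window lengths: 5, 10 min; longest is 10.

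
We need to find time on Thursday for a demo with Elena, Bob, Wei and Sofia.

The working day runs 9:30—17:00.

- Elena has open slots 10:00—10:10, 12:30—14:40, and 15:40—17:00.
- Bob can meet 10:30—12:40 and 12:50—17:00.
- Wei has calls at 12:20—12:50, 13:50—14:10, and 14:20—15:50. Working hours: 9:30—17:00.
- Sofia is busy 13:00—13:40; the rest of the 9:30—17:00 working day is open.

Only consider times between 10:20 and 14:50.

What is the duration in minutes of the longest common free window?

Wei free within 09:30–17:00: 09:30–12:20, 12:50–13:50, 14:10–14:20, 15:50–17:00.
Sofia free within 09:30–17:00: 09:30–13:00, 13:40–17:00.
Elena ∩ Bob: 12:30–12:40, 12:50–14:40, 15:40–17:00.
Elena ∩ Bob ∩ Wei: 12:50–13:50, 14:10–14:20, 15:50–17:00.
Elena ∩ Bob ∩ Wei ∩ Sofia: 12:50–13:00, 13:40–13:50, 14:10–14:20, 15:50–17:00.
Restricted to 10:20–14:50: 12:50–13:00, 13:40–13:50, 14:10–14:20.
Common window lengths: 10, 10, 10 min; longest is 10.

10 minutes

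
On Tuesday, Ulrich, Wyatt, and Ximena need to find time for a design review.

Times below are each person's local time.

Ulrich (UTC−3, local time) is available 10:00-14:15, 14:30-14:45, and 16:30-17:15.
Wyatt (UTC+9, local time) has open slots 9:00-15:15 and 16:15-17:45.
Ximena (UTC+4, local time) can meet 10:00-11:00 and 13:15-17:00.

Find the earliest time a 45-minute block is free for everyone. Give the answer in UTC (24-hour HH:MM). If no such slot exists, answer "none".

Ulrich → UTC: 13:00–17:15, 17:30–17:45, 19:30–20:15.
Wyatt → UTC: 00:00–06:15, 07:15–08:45.
Ximena → UTC: 06:00–07:00, 09:15–13:00.
Ulrich ∩ Wyatt: (none).
Ulrich ∩ Wyatt ∩ Ximena: (none).
Windows ≥ 45 min: (none).

none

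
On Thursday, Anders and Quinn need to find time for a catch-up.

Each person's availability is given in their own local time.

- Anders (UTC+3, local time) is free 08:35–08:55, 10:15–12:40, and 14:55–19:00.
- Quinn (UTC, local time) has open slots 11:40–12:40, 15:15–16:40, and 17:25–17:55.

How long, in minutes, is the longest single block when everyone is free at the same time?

45 minutes

Anders → UTC: 05:35–05:55, 07:15–09:40, 11:55–16:00.
Quinn → UTC: 11:40–12:40, 15:15–16:40, 17:25–17:55.
Anders ∩ Quinn: 11:55–12:40, 15:15–16:00.
Common window lengths: 45, 45 min; longest is 45.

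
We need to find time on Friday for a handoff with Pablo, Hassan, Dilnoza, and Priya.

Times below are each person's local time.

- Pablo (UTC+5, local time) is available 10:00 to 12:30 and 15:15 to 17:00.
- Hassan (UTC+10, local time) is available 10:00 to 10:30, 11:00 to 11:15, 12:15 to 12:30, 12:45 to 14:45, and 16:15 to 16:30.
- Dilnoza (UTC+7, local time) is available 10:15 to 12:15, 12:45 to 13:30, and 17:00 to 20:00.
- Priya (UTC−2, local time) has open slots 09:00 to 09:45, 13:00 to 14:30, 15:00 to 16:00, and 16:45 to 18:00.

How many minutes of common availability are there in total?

Pablo → UTC: 05:00–07:30, 10:15–12:00.
Hassan → UTC: 00:00–00:30, 01:00–01:15, 02:15–02:30, 02:45–04:45, 06:15–06:30.
Dilnoza → UTC: 03:15–05:15, 05:45–06:30, 10:00–13:00.
Priya → UTC: 11:00–11:45, 15:00–16:30, 17:00–18:00, 18:45–20:00.
Pablo ∩ Hassan: 06:15–06:30.
Pablo ∩ Hassan ∩ Dilnoza: 06:15–06:30.
Pablo ∩ Hassan ∩ Dilnoza ∩ Priya: (none).
Total common minutes: 0.

0 minutes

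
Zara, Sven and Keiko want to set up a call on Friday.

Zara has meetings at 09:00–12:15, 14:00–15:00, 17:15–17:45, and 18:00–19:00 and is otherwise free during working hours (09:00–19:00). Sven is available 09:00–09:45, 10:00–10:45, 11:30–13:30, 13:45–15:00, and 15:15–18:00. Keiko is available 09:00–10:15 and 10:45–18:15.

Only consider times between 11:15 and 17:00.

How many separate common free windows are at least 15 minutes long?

Zara free within 09:00–19:00: 12:15–14:00, 15:00–17:15, 17:45–18:00.
Zara ∩ Sven: 12:15–13:30, 13:45–14:00, 15:15–17:15, 17:45–18:00.
Zara ∩ Sven ∩ Keiko: 12:15–13:30, 13:45–14:00, 15:15–17:15, 17:45–18:00.
Restricted to 11:15–17:00: 12:15–13:30, 13:45–14:00, 15:15–17:00.
Windows ≥ 15 min: 12:15–13:30, 13:45–14:00, 15:15–17:00.
That's 3 windows.

3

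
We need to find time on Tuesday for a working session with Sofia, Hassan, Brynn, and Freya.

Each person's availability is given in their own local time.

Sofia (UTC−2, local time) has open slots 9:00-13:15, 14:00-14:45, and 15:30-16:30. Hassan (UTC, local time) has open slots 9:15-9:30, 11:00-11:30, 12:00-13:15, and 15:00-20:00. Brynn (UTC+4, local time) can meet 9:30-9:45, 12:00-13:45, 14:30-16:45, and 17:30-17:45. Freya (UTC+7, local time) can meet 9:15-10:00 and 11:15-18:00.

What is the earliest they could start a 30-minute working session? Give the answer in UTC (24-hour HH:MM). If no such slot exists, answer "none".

none

Sofia → UTC: 11:00–15:15, 16:00–16:45, 17:30–18:30.
Hassan → UTC: 09:15–09:30, 11:00–11:30, 12:00–13:15, 15:00–20:00.
Brynn → UTC: 05:30–05:45, 08:00–09:45, 10:30–12:45, 13:30–13:45.
Freya → UTC: 02:15–03:00, 04:15–11:00.
Sofia ∩ Hassan: 11:00–11:30, 12:00–13:15, 15:00–15:15, 16:00–16:45, 17:30–18:30.
Sofia ∩ Hassan ∩ Brynn: 11:00–11:30, 12:00–12:45.
Sofia ∩ Hassan ∩ Brynn ∩ Freya: (none).
Windows ≥ 30 min: (none).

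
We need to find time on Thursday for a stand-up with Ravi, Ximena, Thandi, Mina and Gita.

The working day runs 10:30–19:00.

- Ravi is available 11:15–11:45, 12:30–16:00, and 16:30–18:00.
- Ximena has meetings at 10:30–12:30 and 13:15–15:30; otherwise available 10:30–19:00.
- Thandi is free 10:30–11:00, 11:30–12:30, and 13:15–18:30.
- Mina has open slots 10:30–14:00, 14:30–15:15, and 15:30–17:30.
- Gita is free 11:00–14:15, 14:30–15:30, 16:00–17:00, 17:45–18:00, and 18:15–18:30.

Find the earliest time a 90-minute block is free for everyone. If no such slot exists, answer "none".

Ximena free within 10:30–19:00: 12:30–13:15, 15:30–19:00.
Ravi ∩ Ximena: 12:30–13:15, 15:30–16:00, 16:30–18:00.
Ravi ∩ Ximena ∩ Thandi: 15:30–16:00, 16:30–18:00.
Ravi ∩ Ximena ∩ Thandi ∩ Mina: 15:30–16:00, 16:30–17:30.
Ravi ∩ Ximena ∩ Thandi ∩ Mina ∩ Gita: 16:30–17:00.
Windows ≥ 90 min: (none).

none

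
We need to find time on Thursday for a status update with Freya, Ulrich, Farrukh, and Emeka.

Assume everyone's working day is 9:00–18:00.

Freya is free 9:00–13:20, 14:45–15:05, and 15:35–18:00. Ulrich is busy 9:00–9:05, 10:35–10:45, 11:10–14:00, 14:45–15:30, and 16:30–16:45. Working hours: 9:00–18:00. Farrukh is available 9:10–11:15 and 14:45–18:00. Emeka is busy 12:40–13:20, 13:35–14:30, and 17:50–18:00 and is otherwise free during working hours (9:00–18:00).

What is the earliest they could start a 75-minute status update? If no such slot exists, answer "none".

09:10

Ulrich free within 09:00–18:00: 09:05–10:35, 10:45–11:10, 14:00–14:45, 15:30–16:30, 16:45–18:00.
Emeka free within 09:00–18:00: 09:00–12:40, 13:20–13:35, 14:30–17:50.
Freya ∩ Ulrich: 09:05–10:35, 10:45–11:10, 15:35–16:30, 16:45–18:00.
Freya ∩ Ulrich ∩ Farrukh: 09:10–10:35, 10:45–11:10, 15:35–16:30, 16:45–18:00.
Freya ∩ Ulrich ∩ Farrukh ∩ Emeka: 09:10–10:35, 10:45–11:10, 15:35–16:30, 16:45–17:50.
Windows ≥ 75 min: 09:10–10:35.
Earliest such window starts at 09:10.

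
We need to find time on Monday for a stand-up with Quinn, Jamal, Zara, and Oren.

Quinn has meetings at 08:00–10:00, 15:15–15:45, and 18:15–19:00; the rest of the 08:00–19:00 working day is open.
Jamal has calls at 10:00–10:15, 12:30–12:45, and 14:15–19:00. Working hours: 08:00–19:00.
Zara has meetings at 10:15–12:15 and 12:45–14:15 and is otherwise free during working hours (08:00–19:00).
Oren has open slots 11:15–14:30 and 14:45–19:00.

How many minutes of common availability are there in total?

Quinn free within 08:00–19:00: 10:00–15:15, 15:45–18:15.
Jamal free within 08:00–19:00: 08:00–10:00, 10:15–12:30, 12:45–14:15.
Zara free within 08:00–19:00: 08:00–10:15, 12:15–12:45, 14:15–19:00.
Quinn ∩ Jamal: 10:15–12:30, 12:45–14:15.
Quinn ∩ Jamal ∩ Zara: 12:15–12:30.
Quinn ∩ Jamal ∩ Zara ∩ Oren: 12:15–12:30.
Total common minutes: 15.

15 minutes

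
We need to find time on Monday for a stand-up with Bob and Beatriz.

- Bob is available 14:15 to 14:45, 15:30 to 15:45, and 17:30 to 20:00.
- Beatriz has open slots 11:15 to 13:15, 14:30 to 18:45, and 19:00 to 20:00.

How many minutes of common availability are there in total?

165 minutes

Bob ∩ Beatriz: 14:30–14:45, 15:30–15:45, 17:30–18:45, 19:00–20:00.
Total common minutes: 15 + 15 + 75 + 60 = 165.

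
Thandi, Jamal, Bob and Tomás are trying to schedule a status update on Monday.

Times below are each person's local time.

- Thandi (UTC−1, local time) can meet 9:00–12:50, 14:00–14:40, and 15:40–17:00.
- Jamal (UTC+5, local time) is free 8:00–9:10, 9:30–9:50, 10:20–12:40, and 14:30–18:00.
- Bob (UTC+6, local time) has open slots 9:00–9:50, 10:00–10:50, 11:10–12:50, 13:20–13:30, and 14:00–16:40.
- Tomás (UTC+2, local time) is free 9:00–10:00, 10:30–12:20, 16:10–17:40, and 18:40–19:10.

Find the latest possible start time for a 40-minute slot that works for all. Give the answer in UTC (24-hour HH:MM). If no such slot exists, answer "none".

none

Thandi → UTC: 10:00–13:50, 15:00–15:40, 16:40–18:00.
Jamal → UTC: 03:00–04:10, 04:30–04:50, 05:20–07:40, 09:30–13:00.
Bob → UTC: 03:00–03:50, 04:00–04:50, 05:10–06:50, 07:20–07:30, 08:00–10:40.
Tomás → UTC: 07:00–08:00, 08:30–10:20, 14:10–15:40, 16:40–17:10.
Thandi ∩ Jamal: 10:00–13:00.
Thandi ∩ Jamal ∩ Bob: 10:00–10:40.
Thandi ∩ Jamal ∩ Bob ∩ Tomás: 10:00–10:20.
Windows ≥ 40 min: (none).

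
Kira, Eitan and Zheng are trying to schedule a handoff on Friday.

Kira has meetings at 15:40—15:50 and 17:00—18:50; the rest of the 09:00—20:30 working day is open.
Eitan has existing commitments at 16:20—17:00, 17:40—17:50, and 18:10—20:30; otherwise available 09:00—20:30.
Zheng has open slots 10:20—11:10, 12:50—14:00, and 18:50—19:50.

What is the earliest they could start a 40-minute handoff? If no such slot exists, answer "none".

Kira free within 09:00–20:30: 09:00–15:40, 15:50–17:00, 18:50–20:30.
Eitan free within 09:00–20:30: 09:00–16:20, 17:00–17:40, 17:50–18:10.
Kira ∩ Eitan: 09:00–15:40, 15:50–16:20.
Kira ∩ Eitan ∩ Zheng: 10:20–11:10, 12:50–14:00.
Windows ≥ 40 min: 10:20–11:10, 12:50–14:00.
Earliest such window starts at 10:20.

10:20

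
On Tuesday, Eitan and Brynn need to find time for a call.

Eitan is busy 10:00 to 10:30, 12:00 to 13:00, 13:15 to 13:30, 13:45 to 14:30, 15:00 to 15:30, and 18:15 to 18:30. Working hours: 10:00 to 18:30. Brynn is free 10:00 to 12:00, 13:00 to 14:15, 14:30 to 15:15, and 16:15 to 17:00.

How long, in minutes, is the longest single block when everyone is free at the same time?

90 minutes

Eitan free within 10:00–18:30: 10:30–12:00, 13:00–13:15, 13:30–13:45, 14:30–15:00, 15:30–18:15.
Eitan ∩ Brynn: 10:30–12:00, 13:00–13:15, 13:30–13:45, 14:30–15:00, 16:15–17:00.
Common window lengths: 90, 15, 15, 30, 45 min; longest is 90.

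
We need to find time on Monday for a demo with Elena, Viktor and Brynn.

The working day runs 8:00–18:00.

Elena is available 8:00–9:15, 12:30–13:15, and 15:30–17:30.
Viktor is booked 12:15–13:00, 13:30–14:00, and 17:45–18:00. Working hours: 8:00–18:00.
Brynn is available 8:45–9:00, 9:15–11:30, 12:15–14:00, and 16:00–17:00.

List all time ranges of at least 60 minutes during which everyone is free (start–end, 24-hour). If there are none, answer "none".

Viktor free within 08:00–18:00: 08:00–12:15, 13:00–13:30, 14:00–17:45.
Elena ∩ Viktor: 08:00–09:15, 13:00–13:15, 15:30–17:30.
Elena ∩ Viktor ∩ Brynn: 08:45–09:00, 13:00–13:15, 16:00–17:00.
Windows ≥ 60 min: 16:00–17:00.

16:00–17:00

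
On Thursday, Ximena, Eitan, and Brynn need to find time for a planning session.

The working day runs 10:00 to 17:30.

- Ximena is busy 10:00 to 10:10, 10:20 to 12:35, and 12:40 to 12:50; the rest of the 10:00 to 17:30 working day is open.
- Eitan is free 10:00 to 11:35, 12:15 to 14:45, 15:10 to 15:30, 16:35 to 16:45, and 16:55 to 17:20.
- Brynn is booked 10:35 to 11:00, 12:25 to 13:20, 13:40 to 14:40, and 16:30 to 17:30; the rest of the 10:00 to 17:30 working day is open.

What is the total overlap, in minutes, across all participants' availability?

Ximena free within 10:00–17:30: 10:10–10:20, 12:35–12:40, 12:50–17:30.
Brynn free within 10:00–17:30: 10:00–10:35, 11:00–12:25, 13:20–13:40, 14:40–16:30.
Ximena ∩ Eitan: 10:10–10:20, 12:35–12:40, 12:50–14:45, 15:10–15:30, 16:35–16:45, 16:55–17:20.
Ximena ∩ Eitan ∩ Brynn: 10:10–10:20, 13:20–13:40, 14:40–14:45, 15:10–15:30.
Total common minutes: 10 + 20 + 5 + 20 = 55.

55 minutes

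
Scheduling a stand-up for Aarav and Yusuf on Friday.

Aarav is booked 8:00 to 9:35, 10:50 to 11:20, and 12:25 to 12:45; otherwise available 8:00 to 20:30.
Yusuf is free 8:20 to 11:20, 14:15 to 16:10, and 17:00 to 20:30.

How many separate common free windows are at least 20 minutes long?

3

Aarav free within 08:00–20:30: 09:35–10:50, 11:20–12:25, 12:45–20:30.
Aarav ∩ Yusuf: 09:35–10:50, 14:15–16:10, 17:00–20:30.
Windows ≥ 20 min: 09:35–10:50, 14:15–16:10, 17:00–20:30.
That's 3 windows.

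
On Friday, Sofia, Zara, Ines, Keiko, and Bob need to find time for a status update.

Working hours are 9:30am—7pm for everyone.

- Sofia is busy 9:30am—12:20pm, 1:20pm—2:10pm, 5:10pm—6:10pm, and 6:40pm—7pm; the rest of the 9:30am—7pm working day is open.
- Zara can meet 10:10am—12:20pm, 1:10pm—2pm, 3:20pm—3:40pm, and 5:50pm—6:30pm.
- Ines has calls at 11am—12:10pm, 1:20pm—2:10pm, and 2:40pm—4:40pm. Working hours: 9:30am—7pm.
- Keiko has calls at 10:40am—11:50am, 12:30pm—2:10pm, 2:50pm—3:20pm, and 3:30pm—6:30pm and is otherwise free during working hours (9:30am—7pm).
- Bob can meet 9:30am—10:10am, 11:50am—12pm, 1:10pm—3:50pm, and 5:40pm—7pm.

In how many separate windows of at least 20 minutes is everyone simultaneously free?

0

Sofia free within 09:30–19:00: 12:20–13:20, 14:10–17:10, 18:10–18:40.
Ines free within 09:30–19:00: 09:30–11:00, 12:10–13:20, 14:10–14:40, 16:40–19:00.
Keiko free within 09:30–19:00: 09:30–10:40, 11:50–12:30, 14:10–14:50, 15:20–15:30, 18:30–19:00.
Sofia ∩ Zara: 13:10–13:20, 15:20–15:40, 18:10–18:30.
Sofia ∩ Zara ∩ Ines: 13:10–13:20, 18:10–18:30.
Sofia ∩ Zara ∩ Ines ∩ Keiko: (none).
Sofia ∩ Zara ∩ Ines ∩ Keiko ∩ Bob: (none).
Windows ≥ 20 min: (none).
That's 0 windows.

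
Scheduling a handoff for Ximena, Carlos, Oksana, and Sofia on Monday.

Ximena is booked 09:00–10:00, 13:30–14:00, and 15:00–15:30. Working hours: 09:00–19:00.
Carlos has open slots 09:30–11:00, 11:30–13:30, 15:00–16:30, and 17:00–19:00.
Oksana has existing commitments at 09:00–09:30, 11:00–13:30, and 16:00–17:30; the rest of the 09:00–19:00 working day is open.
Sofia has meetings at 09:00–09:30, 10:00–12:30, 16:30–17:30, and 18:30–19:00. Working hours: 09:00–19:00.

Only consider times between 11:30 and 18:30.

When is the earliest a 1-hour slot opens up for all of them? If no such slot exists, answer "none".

17:30

Ximena free within 09:00–19:00: 10:00–13:30, 14:00–15:00, 15:30–19:00.
Oksana free within 09:00–19:00: 09:30–11:00, 13:30–16:00, 17:30–19:00.
Sofia free within 09:00–19:00: 09:30–10:00, 12:30–16:30, 17:30–18:30.
Ximena ∩ Carlos: 10:00–11:00, 11:30–13:30, 15:30–16:30, 17:00–19:00.
Ximena ∩ Carlos ∩ Oksana: 10:00–11:00, 15:30–16:00, 17:30–19:00.
Ximena ∩ Carlos ∩ Oksana ∩ Sofia: 15:30–16:00, 17:30–18:30.
Restricted to 11:30–18:30: 15:30–16:00, 17:30–18:30.
Windows ≥ 60 min: 17:30–18:30.
Earliest such window starts at 17:30.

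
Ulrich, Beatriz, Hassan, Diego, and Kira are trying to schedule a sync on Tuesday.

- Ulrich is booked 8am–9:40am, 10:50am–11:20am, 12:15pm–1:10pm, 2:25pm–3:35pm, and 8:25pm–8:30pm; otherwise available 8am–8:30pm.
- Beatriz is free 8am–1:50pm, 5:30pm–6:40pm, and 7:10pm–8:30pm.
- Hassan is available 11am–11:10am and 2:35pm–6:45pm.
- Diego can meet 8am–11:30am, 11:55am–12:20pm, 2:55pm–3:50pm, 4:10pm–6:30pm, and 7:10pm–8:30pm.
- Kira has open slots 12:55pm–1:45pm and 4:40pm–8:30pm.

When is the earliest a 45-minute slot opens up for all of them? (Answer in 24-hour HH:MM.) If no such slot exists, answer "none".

Ulrich free within 08:00–20:30: 09:40–10:50, 11:20–12:15, 13:10–14:25, 15:35–20:25.
Ulrich ∩ Beatriz: 09:40–10:50, 11:20–12:15, 13:10–13:50, 17:30–18:40, 19:10–20:25.
Ulrich ∩ Beatriz ∩ Hassan: 17:30–18:40.
Ulrich ∩ Beatriz ∩ Hassan ∩ Diego: 17:30–18:30.
Ulrich ∩ Beatriz ∩ Hassan ∩ Diego ∩ Kira: 17:30–18:30.
Windows ≥ 45 min: 17:30–18:30.
Earliest such window starts at 17:30.

17:30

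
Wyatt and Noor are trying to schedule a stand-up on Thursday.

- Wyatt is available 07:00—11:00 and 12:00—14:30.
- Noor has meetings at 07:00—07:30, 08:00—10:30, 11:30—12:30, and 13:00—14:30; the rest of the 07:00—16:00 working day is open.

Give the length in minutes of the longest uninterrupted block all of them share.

30 minutes

Noor free within 07:00–16:00: 07:30–08:00, 10:30–11:30, 12:30–13:00, 14:30–16:00.
Wyatt ∩ Noor: 07:30–08:00, 10:30–11:00, 12:30–13:00.
Common window lengths: 30, 30, 30 min; longest is 30.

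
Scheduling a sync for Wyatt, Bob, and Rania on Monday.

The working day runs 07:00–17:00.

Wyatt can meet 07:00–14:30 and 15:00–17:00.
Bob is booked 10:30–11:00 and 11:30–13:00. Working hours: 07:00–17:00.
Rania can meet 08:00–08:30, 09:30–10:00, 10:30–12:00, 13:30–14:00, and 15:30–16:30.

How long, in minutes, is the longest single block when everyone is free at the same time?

Bob free within 07:00–17:00: 07:00–10:30, 11:00–11:30, 13:00–17:00.
Wyatt ∩ Bob: 07:00–10:30, 11:00–11:30, 13:00–14:30, 15:00–17:00.
Wyatt ∩ Bob ∩ Rania: 08:00–08:30, 09:30–10:00, 11:00–11:30, 13:30–14:00, 15:30–16:30.
Common window lengths: 30, 30, 30, 30, 60 min; longest is 60.

60 minutes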